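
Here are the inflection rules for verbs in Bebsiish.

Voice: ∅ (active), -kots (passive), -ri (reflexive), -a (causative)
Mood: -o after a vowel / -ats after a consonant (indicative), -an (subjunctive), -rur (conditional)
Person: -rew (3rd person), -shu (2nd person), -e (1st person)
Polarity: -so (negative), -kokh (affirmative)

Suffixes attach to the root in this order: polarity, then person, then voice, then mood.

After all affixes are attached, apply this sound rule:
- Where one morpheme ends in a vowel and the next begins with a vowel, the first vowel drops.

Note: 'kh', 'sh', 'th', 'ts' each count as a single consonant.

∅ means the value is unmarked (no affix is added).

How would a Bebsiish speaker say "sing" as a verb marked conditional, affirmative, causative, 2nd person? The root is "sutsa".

sutsakokhsharur

Attach polarity affirmative -kokh → sutsakokh.
Attach person 2nd person -shu → sutsakokhshu.
Attach voice causative -a → sutsakokhshua.
Attach mood conditional -rur → sutsakokhshuarur.
Apply vowel deletion: sutsakokhshuarur → sutsakokhsharur.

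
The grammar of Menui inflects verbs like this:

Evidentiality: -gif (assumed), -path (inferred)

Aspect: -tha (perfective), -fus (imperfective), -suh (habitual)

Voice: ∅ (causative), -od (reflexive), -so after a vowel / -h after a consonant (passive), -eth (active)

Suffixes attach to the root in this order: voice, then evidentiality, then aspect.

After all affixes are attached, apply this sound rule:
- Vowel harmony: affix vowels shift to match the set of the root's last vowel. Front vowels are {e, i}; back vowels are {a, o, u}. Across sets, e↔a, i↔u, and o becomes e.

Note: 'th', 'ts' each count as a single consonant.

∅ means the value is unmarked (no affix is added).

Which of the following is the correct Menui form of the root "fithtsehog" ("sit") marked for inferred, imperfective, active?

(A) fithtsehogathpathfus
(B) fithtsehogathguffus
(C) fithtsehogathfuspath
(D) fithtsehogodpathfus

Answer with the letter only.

A

Attach voice active -eth → fithtsehogeth.
Attach evidentiality inferred -path → fithtsehogethpath.
Attach aspect imperfective -fus → fithtsehogethpathfus.
Apply vowel harmony: fithtsehogethpathfus → fithtsehogathpathfus.
So the correct form is fithtsehogathpathfus, option (A).
(D) fithtsehogodpathfus is wrong: it uses reflexive instead of active for voice.
(B) fithtsehogathguffus is wrong: it uses assumed instead of inferred for evidentiality.
(C) fithtsehogathfuspath is wrong: it has the affixes in the wrong order.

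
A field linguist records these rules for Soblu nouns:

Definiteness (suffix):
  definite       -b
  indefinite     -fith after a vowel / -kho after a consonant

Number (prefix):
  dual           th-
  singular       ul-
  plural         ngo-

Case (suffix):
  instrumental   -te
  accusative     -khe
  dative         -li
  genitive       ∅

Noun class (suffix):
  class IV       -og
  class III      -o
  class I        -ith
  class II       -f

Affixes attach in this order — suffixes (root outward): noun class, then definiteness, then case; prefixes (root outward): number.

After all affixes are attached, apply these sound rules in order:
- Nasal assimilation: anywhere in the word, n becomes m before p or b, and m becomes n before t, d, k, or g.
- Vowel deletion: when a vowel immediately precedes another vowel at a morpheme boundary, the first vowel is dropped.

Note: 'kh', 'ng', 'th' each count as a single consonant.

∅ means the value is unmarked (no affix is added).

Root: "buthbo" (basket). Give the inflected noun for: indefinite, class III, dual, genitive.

thbuthbofith

Attach number dual th- → thbuthbo.
Attach noun class class III -o → thbuthboo.
Attach definiteness indefinite -fith (after vowel 'o') → thbuthboofith.
case = genitive: zero marking, form stays thbuthboofith.
Nasal assimilation: no change.
Apply vowel deletion: thbuthboofith → thbuthbofith.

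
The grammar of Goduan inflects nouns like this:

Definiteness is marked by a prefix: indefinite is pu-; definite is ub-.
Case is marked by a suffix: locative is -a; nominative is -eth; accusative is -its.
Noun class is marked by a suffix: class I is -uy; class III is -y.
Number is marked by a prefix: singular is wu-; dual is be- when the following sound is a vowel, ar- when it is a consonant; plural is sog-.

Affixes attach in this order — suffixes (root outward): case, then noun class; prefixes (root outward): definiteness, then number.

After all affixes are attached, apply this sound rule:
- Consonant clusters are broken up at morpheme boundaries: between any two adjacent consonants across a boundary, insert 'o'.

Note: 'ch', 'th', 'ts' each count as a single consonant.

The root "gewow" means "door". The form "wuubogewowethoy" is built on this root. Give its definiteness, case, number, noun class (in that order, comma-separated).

definite, nominative, singular, class III

Segment: wu-ub-gewow-eth-y.
definiteness: ub- → definite.
case: -eth → nominative.
number: wu- → singular.
noun class: -y → class III.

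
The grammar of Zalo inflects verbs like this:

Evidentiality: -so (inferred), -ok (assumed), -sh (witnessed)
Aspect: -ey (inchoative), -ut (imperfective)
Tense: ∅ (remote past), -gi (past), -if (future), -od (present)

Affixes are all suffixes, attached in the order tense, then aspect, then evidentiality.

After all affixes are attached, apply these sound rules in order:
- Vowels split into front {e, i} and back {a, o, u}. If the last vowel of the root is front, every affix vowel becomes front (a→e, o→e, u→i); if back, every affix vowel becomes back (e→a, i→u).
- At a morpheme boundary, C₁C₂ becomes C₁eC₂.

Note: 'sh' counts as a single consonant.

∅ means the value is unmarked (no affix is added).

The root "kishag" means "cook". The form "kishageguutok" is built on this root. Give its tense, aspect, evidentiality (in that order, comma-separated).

Segment: kishag-gi-ut-ok.
tense: -gi → past.
aspect: -ut → imperfective.
evidentiality: -ok → assumed.

past, imperfective, assumed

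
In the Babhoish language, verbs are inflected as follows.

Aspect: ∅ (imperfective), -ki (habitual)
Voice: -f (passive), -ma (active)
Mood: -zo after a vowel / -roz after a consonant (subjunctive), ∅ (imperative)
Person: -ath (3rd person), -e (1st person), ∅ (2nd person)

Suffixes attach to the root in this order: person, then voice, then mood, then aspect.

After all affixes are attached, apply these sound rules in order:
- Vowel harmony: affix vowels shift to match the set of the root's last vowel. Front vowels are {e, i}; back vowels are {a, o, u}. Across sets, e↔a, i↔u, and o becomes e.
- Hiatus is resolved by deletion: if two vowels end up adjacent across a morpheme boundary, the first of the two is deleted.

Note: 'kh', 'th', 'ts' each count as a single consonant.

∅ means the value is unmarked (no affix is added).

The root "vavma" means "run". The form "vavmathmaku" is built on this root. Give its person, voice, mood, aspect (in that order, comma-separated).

Segment: vavma-ath-ma-ki.
person: -ath → 3rd person.
voice: -ma → active.
mood: ∅ → imperative.
aspect: -ki → habitual.

3rd person, active, imperative, habitual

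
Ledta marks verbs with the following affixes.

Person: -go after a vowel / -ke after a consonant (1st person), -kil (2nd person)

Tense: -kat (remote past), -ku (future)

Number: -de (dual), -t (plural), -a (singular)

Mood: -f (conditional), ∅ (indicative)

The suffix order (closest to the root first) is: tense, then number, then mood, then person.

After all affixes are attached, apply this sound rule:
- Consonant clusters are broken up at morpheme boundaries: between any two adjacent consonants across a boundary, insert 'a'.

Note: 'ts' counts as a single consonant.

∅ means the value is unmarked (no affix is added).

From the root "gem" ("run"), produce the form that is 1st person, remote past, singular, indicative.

gemakatago

Attach tense remote past -kat → gemkat.
Attach number singular -a → gemkata.
mood = indicative: zero marking, form stays gemkata.
Attach person 1st person -go (after vowel 'a') → gemkatago.
Apply epenthesis: gemkatago → gemakatago.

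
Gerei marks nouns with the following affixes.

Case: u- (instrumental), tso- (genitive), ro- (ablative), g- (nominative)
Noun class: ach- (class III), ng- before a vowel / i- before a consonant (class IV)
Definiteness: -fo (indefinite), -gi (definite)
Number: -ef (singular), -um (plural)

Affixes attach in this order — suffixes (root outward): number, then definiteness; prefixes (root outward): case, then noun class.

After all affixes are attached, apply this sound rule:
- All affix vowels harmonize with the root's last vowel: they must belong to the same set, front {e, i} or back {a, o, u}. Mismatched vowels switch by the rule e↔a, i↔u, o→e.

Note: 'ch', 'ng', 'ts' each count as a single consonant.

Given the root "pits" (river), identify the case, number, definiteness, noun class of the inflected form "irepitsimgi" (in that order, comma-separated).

Segment: i-ro-pits-um-gi.
case: ro- → ablative.
number: -um → plural.
definiteness: -gi → definite.
noun class: ng/i- → class IV.

ablative, plural, definite, class IV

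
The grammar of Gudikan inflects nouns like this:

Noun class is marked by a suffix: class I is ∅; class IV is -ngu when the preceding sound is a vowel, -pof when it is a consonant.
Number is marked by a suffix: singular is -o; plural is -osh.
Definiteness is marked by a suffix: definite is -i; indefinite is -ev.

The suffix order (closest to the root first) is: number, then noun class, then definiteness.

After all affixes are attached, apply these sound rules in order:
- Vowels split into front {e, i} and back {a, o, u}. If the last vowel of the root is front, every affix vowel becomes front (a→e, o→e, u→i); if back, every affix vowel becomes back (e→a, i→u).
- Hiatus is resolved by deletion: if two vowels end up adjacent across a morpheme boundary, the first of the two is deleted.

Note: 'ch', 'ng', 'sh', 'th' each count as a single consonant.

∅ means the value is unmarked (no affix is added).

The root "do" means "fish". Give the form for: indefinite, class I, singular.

dav

Attach number singular -o → doo.
noun class = class I: zero marking, form stays doo.
Attach definiteness indefinite -ev → dooev.
Apply vowel harmony: dooev → dooav.
Apply vowel deletion: dooav → dav.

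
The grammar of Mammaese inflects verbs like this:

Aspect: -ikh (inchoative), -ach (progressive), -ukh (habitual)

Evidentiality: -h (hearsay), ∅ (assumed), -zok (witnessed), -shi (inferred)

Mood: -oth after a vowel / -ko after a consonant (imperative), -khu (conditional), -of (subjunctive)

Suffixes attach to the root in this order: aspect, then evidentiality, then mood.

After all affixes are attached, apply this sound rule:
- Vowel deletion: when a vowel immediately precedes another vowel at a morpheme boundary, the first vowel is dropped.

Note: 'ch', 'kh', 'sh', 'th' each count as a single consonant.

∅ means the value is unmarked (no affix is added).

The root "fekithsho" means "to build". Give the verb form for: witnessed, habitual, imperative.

Attach aspect habitual -ukh → fekithshoukh.
Attach evidentiality witnessed -zok → fekithshoukhzok.
Attach mood imperative -ko (after consonant 'k') → fekithshoukhzokko.
Apply vowel deletion: fekithshoukhzokko → fekithshukhzokko.

fekithshukhzokko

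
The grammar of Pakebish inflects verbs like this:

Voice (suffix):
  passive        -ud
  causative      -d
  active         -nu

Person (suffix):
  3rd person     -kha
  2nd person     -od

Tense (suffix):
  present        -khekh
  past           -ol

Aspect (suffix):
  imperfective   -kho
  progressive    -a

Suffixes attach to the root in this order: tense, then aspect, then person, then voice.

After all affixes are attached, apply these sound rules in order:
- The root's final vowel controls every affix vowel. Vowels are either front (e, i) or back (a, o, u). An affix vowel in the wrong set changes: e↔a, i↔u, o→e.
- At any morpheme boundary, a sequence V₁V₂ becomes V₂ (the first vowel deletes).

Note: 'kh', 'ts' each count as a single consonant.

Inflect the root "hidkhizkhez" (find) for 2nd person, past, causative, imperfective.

Attach tense past -ol → hidkhizkhezol.
Attach aspect imperfective -kho → hidkhizkhezolkho.
Attach person 2nd person -od → hidkhizkhezolkhood.
Attach voice causative -d → hidkhizkhezolkhoodd.
Apply vowel harmony: hidkhizkhezolkhoodd → hidkhizkhezelkheedd.
Apply vowel deletion: hidkhizkhezelkheedd → hidkhizkhezelkhedd.

hidkhizkhezelkhedd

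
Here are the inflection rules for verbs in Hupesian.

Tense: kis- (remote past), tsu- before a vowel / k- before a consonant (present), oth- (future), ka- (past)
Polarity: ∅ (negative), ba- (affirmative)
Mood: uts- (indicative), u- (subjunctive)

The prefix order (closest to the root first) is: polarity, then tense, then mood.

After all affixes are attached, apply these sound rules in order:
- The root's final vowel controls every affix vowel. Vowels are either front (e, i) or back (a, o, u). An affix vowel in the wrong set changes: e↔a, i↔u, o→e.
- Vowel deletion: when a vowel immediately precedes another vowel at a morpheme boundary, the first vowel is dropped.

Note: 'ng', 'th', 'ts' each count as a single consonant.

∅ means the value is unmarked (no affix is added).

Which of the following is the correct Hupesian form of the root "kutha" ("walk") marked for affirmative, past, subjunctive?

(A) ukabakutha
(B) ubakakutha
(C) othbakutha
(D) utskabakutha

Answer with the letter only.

Attach polarity affirmative ba- → bakutha.
Attach tense past ka- → kabakutha.
Attach mood subjunctive u- → ukabakutha.
Vowel harmony: no change.
Vowel deletion: no change.
So the correct form is ukabakutha, option (A).
(B) ubakakutha is wrong: it has the affixes in the wrong order.
(C) othbakutha is wrong: it uses future instead of past for tense.
(D) utskabakutha is wrong: it uses indicative instead of subjunctive for mood.

A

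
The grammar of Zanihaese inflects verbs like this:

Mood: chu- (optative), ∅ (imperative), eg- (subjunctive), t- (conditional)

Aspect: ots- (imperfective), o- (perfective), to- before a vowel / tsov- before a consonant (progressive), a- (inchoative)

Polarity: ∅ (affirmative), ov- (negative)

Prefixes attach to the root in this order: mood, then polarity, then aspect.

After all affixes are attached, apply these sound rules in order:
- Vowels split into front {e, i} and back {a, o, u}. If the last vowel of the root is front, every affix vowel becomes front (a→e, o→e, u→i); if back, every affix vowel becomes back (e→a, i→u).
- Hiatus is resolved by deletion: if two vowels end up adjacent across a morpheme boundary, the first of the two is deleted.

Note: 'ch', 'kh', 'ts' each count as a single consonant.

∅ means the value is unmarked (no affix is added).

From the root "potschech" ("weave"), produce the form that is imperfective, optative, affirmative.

etschipotschech

Attach mood optative chu- → chupotschech.
polarity = affirmative: zero marking, form stays chupotschech.
Attach aspect imperfective ots- → otschupotschech.
Apply vowel harmony: otschupotschech → etschipotschech.
Vowel deletion: no change.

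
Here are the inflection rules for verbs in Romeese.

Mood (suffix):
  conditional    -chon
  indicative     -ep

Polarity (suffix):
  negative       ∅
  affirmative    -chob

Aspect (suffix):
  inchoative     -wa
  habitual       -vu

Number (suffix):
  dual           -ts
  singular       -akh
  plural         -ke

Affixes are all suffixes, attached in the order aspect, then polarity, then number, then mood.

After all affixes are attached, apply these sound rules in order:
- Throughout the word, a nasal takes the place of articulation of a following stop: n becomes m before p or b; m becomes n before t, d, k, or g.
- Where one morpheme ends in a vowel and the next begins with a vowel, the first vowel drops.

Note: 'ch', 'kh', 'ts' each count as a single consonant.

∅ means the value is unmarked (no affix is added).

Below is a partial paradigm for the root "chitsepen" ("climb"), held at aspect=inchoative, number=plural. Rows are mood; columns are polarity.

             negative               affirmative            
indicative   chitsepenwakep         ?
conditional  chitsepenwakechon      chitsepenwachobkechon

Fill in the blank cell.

chitsepenwachobkep

Attach aspect inchoative -wa → chitsepenwa.
Attach polarity affirmative -chob → chitsepenwachob.
Attach number plural -ke → chitsepenwachobke.
Attach mood indicative -ep → chitsepenwachobkeep.
Nasal assimilation: no change.
Apply vowel deletion: chitsepenwachobkeep → chitsepenwachobkep.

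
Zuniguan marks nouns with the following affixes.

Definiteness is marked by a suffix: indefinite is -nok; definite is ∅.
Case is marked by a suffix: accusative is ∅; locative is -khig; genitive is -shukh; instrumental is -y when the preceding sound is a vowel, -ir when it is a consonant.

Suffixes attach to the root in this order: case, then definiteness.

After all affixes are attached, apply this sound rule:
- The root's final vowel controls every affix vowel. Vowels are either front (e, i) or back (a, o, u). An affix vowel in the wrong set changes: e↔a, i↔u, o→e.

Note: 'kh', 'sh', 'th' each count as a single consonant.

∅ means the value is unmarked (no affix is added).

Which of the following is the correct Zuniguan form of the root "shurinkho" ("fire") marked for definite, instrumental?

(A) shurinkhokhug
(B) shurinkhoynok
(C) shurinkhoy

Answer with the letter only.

Attach case instrumental -y (after vowel 'o') → shurinkhoy.
definiteness = definite: zero marking, form stays shurinkhoy.
Vowel harmony: no change.
So the correct form is shurinkhoy, option (C).
(A) shurinkhokhug is wrong: it uses locative instead of instrumental for case.
(B) shurinkhoynok is wrong: it uses indefinite instead of definite for definiteness.

C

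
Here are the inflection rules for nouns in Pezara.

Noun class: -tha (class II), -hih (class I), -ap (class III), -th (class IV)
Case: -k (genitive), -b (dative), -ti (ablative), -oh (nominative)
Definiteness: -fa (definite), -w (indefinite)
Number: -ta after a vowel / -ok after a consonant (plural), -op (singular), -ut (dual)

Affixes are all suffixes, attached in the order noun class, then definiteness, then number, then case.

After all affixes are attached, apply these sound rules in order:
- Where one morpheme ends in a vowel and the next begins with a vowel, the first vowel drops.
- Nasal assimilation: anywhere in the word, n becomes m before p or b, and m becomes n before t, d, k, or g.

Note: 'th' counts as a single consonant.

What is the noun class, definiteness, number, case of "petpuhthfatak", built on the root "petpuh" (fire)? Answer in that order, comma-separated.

class IV, definite, plural, genitive

Segment: petpuh-th-fa-ta-k.
noun class: -th → class IV.
definiteness: -fa → definite.
number: -ta/ok → plural.
case: -k → genitive.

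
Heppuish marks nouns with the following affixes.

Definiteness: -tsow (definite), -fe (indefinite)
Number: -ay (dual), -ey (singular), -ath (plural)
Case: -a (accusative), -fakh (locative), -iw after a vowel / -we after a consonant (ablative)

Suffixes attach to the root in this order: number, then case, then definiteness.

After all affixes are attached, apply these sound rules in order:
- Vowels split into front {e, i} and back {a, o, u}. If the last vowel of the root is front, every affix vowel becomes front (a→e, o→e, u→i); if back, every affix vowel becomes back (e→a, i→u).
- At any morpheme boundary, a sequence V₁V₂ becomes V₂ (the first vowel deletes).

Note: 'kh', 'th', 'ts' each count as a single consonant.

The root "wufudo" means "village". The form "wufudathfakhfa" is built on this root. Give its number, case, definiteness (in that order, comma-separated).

Segment: wufudo-ath-fakh-fe.
number: -ath → plural.
case: -fakh → locative.
definiteness: -fe → indefinite.

plural, locative, indefinite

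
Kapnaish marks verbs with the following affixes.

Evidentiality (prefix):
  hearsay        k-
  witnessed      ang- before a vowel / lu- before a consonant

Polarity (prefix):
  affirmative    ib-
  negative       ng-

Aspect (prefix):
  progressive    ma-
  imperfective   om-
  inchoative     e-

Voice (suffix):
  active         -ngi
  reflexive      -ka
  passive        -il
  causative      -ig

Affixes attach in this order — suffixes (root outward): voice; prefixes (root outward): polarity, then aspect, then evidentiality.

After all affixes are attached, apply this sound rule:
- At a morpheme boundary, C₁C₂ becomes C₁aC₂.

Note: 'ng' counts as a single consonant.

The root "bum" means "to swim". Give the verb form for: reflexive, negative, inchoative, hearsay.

kengabumaka

Attach voice reflexive -ka → bumka.
Attach polarity negative ng- → ngbumka.
Attach aspect inchoative e- → engbumka.
Attach evidentiality hearsay k- → kengbumka.
Apply epenthesis: kengbumka → kengabumaka.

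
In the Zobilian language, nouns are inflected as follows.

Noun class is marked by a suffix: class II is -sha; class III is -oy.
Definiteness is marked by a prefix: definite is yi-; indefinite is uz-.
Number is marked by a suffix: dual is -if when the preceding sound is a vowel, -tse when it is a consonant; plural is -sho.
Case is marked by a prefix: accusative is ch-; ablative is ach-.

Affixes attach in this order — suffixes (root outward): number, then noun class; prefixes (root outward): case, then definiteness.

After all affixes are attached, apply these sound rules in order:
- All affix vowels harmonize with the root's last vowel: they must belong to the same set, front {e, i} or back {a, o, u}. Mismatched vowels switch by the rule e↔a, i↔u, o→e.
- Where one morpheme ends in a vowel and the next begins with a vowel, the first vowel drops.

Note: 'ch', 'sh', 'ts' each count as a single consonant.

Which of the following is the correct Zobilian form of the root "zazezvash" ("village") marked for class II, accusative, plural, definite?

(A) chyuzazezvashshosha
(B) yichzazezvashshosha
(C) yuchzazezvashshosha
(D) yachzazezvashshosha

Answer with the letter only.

C

Attach number plural -sho → zazezvashsho.
Attach case accusative ch- → chzazezvashsho.
Attach definiteness definite yi- → yichzazezvashsho.
Attach noun class class II -sha → yichzazezvashshosha.
Apply vowel harmony: yichzazezvashshosha → yuchzazezvashshosha.
Vowel deletion: no change.
So the correct form is yuchzazezvashshosha, option (C).
(B) yichzazezvashshosha is wrong: it fails to apply the sound rule(s).
(D) yachzazezvashshosha is wrong: it uses ablative instead of accusative for case.
(A) chyuzazezvashshosha is wrong: it has the affixes in the wrong order.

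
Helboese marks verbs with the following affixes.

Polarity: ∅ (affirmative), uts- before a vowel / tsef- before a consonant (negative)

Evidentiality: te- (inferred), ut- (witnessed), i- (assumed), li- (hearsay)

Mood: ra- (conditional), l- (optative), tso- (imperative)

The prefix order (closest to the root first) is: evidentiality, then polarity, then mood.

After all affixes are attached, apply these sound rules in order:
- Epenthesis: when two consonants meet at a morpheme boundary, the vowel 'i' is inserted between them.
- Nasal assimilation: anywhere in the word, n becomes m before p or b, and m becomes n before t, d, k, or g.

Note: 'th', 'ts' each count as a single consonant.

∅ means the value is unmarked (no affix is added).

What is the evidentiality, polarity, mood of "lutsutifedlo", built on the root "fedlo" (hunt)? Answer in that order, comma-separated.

Segment: l-uts-ut-fedlo.
evidentiality: ut- → witnessed.
polarity: uts/tsef- → negative.
mood: l- → optative.

witnessed, negative, optative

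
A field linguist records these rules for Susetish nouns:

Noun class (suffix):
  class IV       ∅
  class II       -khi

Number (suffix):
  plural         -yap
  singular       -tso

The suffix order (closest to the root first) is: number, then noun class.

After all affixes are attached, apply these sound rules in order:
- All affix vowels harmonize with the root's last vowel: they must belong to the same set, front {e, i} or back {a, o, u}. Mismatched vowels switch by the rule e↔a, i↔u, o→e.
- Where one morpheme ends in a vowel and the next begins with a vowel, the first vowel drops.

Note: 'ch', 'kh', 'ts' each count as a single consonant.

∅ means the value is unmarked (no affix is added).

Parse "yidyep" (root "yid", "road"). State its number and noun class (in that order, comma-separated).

Segment: yid-yap.
number: -yap → plural.
noun class: ∅ → class IV.

plural, class IV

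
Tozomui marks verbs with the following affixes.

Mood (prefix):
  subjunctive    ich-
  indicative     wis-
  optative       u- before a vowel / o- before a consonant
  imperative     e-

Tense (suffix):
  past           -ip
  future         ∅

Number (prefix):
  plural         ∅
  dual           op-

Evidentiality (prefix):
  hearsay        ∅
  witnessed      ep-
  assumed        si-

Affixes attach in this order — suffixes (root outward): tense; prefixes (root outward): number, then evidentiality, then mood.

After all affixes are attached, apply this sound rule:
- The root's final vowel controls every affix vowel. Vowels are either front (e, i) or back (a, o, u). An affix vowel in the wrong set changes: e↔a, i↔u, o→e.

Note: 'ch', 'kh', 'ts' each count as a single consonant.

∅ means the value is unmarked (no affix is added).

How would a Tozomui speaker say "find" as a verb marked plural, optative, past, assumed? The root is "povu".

osupovuup

Attach tense past -ip → povuip.
number = plural: zero marking, form stays povuip.
Attach evidentiality assumed si- → sipovuip.
Attach mood optative o- (before consonant 's') → osipovuip.
Apply vowel harmony: osipovuip → osupovuup.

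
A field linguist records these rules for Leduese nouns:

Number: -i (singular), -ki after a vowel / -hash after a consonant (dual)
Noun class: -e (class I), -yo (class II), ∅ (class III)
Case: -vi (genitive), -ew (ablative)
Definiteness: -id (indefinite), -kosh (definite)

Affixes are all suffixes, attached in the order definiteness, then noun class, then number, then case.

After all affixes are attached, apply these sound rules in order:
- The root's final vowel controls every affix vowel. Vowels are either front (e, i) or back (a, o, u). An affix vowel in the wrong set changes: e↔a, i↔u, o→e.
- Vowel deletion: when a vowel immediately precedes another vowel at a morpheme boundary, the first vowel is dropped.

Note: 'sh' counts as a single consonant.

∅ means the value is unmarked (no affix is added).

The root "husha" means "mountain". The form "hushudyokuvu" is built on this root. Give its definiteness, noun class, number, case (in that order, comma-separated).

indefinite, class II, dual, genitive

Segment: husha-id-yo-ki-vi.
definiteness: -id → indefinite.
noun class: -yo → class II.
number: -ki/hash → dual.
case: -vi → genitive.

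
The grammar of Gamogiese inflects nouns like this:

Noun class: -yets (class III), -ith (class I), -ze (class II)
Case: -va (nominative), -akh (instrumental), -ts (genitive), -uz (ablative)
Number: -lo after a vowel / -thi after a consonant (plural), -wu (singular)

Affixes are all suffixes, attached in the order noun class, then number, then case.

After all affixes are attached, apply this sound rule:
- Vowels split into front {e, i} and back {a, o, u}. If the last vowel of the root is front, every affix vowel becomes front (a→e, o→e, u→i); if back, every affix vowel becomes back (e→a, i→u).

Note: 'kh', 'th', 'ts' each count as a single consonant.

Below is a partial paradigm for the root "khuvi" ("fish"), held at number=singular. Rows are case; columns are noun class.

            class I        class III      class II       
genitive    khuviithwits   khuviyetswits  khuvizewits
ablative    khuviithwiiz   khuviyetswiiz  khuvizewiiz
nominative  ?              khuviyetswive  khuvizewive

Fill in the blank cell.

Attach noun class class I -ith → khuviith.
Attach number singular -wu → khuviithwu.
Attach case nominative -va → khuviithwuva.
Apply vowel harmony: khuviithwuva → khuviithwive.

khuviithwive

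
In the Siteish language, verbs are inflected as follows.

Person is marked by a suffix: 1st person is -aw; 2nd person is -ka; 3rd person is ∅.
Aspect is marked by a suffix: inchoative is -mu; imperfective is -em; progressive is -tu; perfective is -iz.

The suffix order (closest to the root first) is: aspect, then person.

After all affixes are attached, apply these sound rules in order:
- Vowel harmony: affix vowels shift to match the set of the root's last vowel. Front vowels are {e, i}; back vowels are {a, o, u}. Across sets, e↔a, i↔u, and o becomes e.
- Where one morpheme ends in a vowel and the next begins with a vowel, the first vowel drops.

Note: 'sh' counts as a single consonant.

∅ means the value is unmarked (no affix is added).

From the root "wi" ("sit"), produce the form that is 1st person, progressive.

witew

Attach aspect progressive -tu → witu.
Attach person 1st person -aw → wituaw.
Apply vowel harmony: wituaw → witiew.
Apply vowel deletion: witiew → witew.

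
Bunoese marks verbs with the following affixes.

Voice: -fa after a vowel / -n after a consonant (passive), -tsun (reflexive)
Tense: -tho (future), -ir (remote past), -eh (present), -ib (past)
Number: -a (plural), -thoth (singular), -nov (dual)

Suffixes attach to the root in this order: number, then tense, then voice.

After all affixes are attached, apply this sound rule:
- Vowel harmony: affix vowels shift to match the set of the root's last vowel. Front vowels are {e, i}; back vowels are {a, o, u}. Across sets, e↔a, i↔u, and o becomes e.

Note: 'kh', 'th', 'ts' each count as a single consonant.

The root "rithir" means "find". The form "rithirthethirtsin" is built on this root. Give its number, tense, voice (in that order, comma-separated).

Segment: rithir-thoth-ir-tsun.
number: -thoth → singular.
tense: -ir → remote past.
voice: -tsun → reflexive.

singular, remote past, reflexive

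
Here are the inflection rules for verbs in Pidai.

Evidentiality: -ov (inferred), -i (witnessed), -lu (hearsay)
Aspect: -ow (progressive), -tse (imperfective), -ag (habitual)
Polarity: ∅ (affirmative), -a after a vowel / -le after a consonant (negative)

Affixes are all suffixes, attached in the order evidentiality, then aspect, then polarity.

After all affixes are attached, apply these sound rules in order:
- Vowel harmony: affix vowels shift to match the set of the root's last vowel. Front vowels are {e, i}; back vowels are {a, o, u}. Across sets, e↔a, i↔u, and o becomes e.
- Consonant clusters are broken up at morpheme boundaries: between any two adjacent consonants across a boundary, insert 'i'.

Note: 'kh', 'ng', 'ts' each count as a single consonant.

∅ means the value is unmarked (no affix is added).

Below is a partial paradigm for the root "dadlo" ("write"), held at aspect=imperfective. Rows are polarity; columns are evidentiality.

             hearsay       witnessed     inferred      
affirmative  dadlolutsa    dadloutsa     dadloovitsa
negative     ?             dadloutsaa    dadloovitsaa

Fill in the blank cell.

Attach evidentiality hearsay -lu → dadlolu.
Attach aspect imperfective -tse → dadlolutse.
Attach polarity negative -a (after vowel 'e') → dadlolutsea.
Apply vowel harmony: dadlolutsea → dadlolutsaa.
Epenthesis: no change.

dadlolutsaa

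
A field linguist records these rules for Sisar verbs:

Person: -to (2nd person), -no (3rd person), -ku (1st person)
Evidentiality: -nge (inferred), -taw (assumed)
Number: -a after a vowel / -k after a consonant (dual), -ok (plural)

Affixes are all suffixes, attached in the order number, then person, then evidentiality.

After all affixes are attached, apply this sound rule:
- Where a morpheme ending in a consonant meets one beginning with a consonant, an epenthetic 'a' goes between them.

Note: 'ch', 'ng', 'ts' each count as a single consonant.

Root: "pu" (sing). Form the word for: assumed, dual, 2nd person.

Attach number dual -a (after vowel 'u') → pua.
Attach person 2nd person -to → puato.
Attach evidentiality assumed -taw → puatotaw.
Epenthesis: no change.

puatotaw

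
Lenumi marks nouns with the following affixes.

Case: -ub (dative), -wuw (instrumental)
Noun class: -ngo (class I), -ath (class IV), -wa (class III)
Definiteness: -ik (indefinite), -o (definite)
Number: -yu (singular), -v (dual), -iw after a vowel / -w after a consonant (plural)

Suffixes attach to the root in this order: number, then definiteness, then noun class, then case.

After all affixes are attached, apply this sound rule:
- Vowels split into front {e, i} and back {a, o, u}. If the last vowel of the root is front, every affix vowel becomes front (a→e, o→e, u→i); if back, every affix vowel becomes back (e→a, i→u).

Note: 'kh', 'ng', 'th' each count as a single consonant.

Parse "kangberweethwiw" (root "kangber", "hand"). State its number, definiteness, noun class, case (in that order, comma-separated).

Segment: kangber-w-o-ath-wuw.
number: -iw/w → plural.
definiteness: -o → definite.
noun class: -ath → class IV.
case: -wuw → instrumental.

plural, definite, class IV, instrumental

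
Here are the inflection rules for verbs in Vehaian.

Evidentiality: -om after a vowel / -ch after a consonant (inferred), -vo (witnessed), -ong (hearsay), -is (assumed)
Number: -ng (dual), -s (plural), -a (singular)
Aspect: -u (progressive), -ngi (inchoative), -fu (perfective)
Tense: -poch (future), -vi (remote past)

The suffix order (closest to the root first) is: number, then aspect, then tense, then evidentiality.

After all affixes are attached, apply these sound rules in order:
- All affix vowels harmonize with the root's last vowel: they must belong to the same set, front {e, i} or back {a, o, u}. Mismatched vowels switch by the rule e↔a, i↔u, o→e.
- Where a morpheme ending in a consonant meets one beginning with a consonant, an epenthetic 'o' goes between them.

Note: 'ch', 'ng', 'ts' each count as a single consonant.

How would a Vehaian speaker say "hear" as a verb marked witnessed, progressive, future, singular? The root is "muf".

Attach number singular -a → mufa.
Attach aspect progressive -u → mufau.
Attach tense future -poch → mufaupoch.
Attach evidentiality witnessed -vo → mufaupochvo.
Vowel harmony: no change.
Apply epenthesis: mufaupochvo → mufaupochovo.

mufaupochovo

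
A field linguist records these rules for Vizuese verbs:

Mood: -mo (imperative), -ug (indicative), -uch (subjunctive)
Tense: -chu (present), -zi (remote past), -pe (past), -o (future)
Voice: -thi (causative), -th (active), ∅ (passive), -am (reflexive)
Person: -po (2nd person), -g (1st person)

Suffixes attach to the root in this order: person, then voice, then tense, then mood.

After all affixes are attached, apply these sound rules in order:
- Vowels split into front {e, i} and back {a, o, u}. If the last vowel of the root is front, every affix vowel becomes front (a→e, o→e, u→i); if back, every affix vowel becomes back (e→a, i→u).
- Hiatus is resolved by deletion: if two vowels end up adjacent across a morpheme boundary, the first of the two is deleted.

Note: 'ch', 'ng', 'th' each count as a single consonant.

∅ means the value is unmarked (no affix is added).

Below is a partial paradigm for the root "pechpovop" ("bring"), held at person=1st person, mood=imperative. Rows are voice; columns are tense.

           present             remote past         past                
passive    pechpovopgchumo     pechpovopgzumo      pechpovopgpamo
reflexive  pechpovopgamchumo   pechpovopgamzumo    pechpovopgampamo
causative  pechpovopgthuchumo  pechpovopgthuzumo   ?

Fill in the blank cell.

pechpovopgthupamo

Attach person 1st person -g → pechpovopg.
Attach voice causative -thi → pechpovopgthi.
Attach tense past -pe → pechpovopgthipe.
Attach mood imperative -mo → pechpovopgthipemo.
Apply vowel harmony: pechpovopgthipemo → pechpovopgthupamo.
Vowel deletion: no change.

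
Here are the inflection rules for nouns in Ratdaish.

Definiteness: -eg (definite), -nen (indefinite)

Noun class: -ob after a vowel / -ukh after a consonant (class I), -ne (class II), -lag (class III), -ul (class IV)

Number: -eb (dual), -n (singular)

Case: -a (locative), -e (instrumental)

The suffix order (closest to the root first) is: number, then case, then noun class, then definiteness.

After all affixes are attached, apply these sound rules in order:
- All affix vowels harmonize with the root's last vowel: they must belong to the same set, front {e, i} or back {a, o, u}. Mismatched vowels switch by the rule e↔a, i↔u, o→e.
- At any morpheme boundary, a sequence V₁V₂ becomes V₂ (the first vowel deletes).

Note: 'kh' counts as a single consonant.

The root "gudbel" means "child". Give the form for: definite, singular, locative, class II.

gudbelneneg

Attach number singular -n → gudbeln.
Attach case locative -a → gudbelna.
Attach noun class class II -ne → gudbelnane.
Attach definiteness definite -eg → gudbelnaneeg.
Apply vowel harmony: gudbelnaneeg → gudbelneneeg.
Apply vowel deletion: gudbelneneeg → gudbelneneg.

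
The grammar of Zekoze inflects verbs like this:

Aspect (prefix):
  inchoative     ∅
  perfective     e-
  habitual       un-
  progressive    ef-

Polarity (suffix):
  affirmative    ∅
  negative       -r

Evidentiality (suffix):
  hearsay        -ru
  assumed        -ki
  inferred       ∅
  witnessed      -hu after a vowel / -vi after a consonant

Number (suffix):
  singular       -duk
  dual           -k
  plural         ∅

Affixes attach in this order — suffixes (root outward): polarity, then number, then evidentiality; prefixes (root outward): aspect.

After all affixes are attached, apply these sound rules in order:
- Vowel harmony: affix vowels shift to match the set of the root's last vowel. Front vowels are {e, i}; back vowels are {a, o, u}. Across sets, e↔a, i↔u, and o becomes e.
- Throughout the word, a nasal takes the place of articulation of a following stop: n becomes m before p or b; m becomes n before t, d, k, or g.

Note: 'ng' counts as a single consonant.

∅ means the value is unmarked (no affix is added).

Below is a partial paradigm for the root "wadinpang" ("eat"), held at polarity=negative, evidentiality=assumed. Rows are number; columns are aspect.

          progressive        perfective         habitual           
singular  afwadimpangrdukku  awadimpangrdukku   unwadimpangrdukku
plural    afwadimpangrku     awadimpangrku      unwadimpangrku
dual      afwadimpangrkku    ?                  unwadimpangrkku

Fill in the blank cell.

Attach polarity negative -r → wadinpangr.
Attach number dual -k → wadinpangrk.
Attach aspect perfective e- → ewadinpangrk.
Attach evidentiality assumed -ki → ewadinpangrkki.
Apply vowel harmony: ewadinpangrkki → awadinpangrkku.
Apply nasal assimilation: awadinpangrkku → awadimpangrkku.

awadimpangrkku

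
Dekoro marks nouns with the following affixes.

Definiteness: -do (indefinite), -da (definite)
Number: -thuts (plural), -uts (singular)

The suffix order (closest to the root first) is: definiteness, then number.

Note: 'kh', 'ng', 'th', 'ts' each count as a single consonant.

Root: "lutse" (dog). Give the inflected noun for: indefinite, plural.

lutsedothuts

Attach definiteness indefinite -do → lutsedo.
Attach number plural -thuts → lutsedothuts.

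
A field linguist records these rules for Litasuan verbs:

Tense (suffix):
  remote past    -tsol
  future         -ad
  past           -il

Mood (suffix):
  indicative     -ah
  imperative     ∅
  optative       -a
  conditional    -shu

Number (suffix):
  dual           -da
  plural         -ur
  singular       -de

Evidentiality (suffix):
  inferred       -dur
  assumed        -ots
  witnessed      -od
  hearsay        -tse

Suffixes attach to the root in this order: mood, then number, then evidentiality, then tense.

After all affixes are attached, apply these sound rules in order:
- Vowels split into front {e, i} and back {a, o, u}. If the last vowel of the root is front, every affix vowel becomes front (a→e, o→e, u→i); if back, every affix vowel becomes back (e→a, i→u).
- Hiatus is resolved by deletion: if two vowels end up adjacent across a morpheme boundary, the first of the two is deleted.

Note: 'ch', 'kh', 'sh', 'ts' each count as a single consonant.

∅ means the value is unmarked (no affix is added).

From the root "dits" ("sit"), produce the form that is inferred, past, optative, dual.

ditsedediril

Attach mood optative -a → ditsa.
Attach number dual -da → ditsada.
Attach evidentiality inferred -dur → ditsadadur.
Attach tense past -il → ditsadaduril.
Apply vowel harmony: ditsadaduril → ditsedediril.
Vowel deletion: no change.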